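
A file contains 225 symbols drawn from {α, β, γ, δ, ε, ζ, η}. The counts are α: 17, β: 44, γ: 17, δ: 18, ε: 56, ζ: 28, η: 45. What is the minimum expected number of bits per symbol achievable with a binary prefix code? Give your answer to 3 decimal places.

2.702 bits/symbol

Probabilities are the counts divided by 225.
Repeatedly combine the two least-probable nodes; the expected code length is the sum of the merged weights.
merge 17/225 + 17/225 → 34/225
merge 2/25 + 28/225 → 46/225
merge 34/225 + 44/225 → 26/75
merge 1/5 + 46/225 → 91/225
merge 56/225 + 26/75 → 134/225
merge 91/225 + 134/225 → 1
L = 34/225 + 46/225 + 26/75 + 91/225 + 134/225 + 1 = 608/225 ≈ 2.702 bits/symbol.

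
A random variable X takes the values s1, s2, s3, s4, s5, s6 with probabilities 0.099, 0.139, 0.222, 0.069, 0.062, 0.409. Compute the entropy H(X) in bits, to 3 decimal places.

H = −Σ pᵢ log₂ pᵢ.
−0.099·log₂(0.099) = 0.3303
−0.139·log₂(0.139) = 0.3957
−0.222·log₂(0.222) = 0.4820
−0.069·log₂(0.069) = 0.2662
−0.062·log₂(0.062) = 0.2487
−0.409·log₂(0.409) = 0.5275
Sum ≈ 2.2505 → 2.250 bits.

2.250 bits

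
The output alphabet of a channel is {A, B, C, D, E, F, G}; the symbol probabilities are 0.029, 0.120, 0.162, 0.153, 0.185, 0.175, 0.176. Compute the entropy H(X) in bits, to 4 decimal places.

2.6865 bits

H = −Σ pᵢ log₂ pᵢ.
−0.029·log₂(0.029) = 0.1481
−0.120·log₂(0.120) = 0.3671
−0.162·log₂(0.162) = 0.4254
−0.153·log₂(0.153) = 0.4144
−0.185·log₂(0.185) = 0.4504
−0.175·log₂(0.175) = 0.4401
−0.176·log₂(0.176) = 0.4411
Sum ≈ 2.6865 → 2.6865 bits.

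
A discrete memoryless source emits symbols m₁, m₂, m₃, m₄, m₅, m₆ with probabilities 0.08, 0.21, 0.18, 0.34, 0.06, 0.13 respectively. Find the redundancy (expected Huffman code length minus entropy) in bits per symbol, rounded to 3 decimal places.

Entropy H = −Σ p log₂ p ≈ 2.3650 bits.
Huffman merges: 3/50+2/25→7/50; 13/100+7/50→27/100; 9/50+21/100→39/100; 27/100+17/50→61/100; 39/100+61/100→1. L = 241/100 ≈ 2.4100.
L − H = 2.4100 − 2.3650 = 0.045 bits.

0.045 bits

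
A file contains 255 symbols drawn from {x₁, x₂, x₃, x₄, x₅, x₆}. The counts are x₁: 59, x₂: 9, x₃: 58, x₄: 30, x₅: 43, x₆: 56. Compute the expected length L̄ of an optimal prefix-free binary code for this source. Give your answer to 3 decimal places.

2.475 bits/symbol

Probabilities are the counts divided by 255.
Repeatedly combine the two least-probable nodes; the expected code length is the sum of the merged weights.
merge 3/85 + 2/17 → 13/85
merge 13/85 + 43/255 → 82/255
merge 56/255 + 58/255 → 38/85
merge 59/255 + 82/255 → 47/85
merge 38/85 + 47/85 → 1
L = 13/85 + 82/255 + 38/85 + 47/85 + 1 = 631/255 ≈ 2.475 bits/symbol.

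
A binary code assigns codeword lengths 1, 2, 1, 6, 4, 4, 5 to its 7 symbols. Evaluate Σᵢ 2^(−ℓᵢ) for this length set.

1.421875

With common denominator 2^6 = 64: Σ 2^(−ℓᵢ) = 32/64 + 16/64 + 32/64 + 1/64 + 4/64 + 4/64 + 2/64 = 91/64 = 1.421875.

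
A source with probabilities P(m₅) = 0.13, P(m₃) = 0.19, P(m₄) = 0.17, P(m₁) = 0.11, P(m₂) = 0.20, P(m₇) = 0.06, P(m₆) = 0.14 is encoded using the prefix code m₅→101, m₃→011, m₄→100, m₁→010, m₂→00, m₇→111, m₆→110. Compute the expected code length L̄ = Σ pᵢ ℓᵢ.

2.8 bits/symbol

L̄ = Σ pᵢ·ℓᵢ = 0.13·3 + 0.19·3 + 0.17·3 + 0.11·3 + 0.20·2 + 0.06·3 + 0.14·3 = 2.8 bits/symbol.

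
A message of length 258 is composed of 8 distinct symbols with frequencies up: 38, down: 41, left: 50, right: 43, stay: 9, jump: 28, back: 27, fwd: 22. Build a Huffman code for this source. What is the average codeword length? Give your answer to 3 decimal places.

2.926 bits/symbol

Probabilities are the counts divided by 258.
Repeatedly combine the two least-probable nodes; the expected code length is the sum of the merged weights.
merge 3/86 + 11/129 → 31/258
merge 9/86 + 14/129 → 55/258
merge 31/258 + 19/129 → 23/86
merge 41/258 + 1/6 → 14/43
merge 25/129 + 55/258 → 35/86
merge 23/86 + 14/43 → 51/86
merge 35/86 + 51/86 → 1
L = 31/258 + 55/258 + 23/86 + 14/43 + 35/86 + 51/86 + 1 = 755/258 ≈ 2.926 bits/symbol.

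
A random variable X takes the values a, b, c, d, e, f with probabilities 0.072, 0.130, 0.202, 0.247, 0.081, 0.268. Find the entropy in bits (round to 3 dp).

2.423 bits

H = −Σ pᵢ log₂ pᵢ.
−0.072·log₂(0.072) = 0.2733
−0.130·log₂(0.130) = 0.3826
−0.202·log₂(0.202) = 0.4661
−0.247·log₂(0.247) = 0.4983
−0.081·log₂(0.081) = 0.2937
−0.268·log₂(0.268) = 0.5091
Sum ≈ 2.4232 → 2.423 bits.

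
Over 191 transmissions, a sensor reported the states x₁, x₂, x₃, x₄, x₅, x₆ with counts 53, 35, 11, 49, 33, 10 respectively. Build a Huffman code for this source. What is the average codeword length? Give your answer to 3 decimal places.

2.393 bits/symbol

Probabilities are the counts divided by 191.
Repeatedly combine the two least-probable nodes; the expected code length is the sum of the merged weights.
merge 10/191 + 11/191 → 21/191
merge 21/191 + 33/191 → 54/191
merge 35/191 + 49/191 → 84/191
merge 53/191 + 54/191 → 107/191
merge 84/191 + 107/191 → 1
L = 21/191 + 54/191 + 84/191 + 107/191 + 1 = 457/191 ≈ 2.393 bits/symbol.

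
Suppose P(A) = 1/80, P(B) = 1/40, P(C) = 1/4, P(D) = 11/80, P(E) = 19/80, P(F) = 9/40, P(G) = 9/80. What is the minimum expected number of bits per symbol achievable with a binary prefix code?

Repeatedly combine the two least-probable nodes; the expected code length is the sum of the merged weights.
merge 1/80 + 1/40 → 3/80
merge 3/80 + 9/80 → 3/20
merge 11/80 + 3/20 → 23/80
merge 9/40 + 19/80 → 37/80
merge 1/4 + 23/80 → 43/80
merge 37/80 + 43/80 → 1
L = 3/80 + 3/20 + 23/80 + 37/80 + 43/80 + 1 = 99/40 = 2.475 bits/symbol.

2.475 bits/symbol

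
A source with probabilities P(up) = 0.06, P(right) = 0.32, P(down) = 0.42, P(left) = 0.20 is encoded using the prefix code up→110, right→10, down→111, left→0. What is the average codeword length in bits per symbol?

L̄ = Σ pᵢ·ℓᵢ = 0.06·3 + 0.32·2 + 0.42·3 + 0.20·1 = 2.28 bits/symbol.

2.28 bits/symbol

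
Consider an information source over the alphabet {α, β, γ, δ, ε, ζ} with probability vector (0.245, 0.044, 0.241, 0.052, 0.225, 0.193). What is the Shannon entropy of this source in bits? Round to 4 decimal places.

2.3542 bits

H = −Σ pᵢ log₂ pᵢ.
−0.245·log₂(0.245) = 0.4971
−0.044·log₂(0.044) = 0.1983
−0.241·log₂(0.241) = 0.4947
−0.052·log₂(0.052) = 0.2218
−0.225·log₂(0.225) = 0.4842
−0.193·log₂(0.193) = 0.4581
Sum ≈ 2.3542 → 2.3542 bits.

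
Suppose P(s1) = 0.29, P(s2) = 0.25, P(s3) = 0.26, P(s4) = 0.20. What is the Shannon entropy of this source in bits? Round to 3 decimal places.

1.988 bits

H = −Σ pᵢ log₂ pᵢ.
−0.29·log₂(0.29) = 0.5179
−0.25·log₂(0.25) = 0.5000
−0.26·log₂(0.26) = 0.5053
−0.20·log₂(0.20) = 0.4644
Sum ≈ 1.9876 → 1.988 bits.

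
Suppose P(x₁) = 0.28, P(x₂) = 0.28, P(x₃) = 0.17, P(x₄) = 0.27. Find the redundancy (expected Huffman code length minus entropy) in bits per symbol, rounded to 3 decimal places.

Entropy H = −Σ p log₂ p ≈ 1.9730 bits.
Huffman merges: 17/100+27/100→11/25; 7/25+7/25→14/25; 11/25+14/25→1. L = 2 ≈ 2.0000.
L − H = 2.0000 − 1.9730 = 0.027 bits.

0.027 bits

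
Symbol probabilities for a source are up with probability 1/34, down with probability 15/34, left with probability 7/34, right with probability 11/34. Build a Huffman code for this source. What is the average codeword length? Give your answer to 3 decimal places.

Repeatedly combine the two least-probable nodes; the expected code length is the sum of the merged weights.
merge 1/34 + 7/34 → 4/17
merge 4/17 + 11/34 → 19/34
merge 15/34 + 19/34 → 1
L = 4/17 + 19/34 + 1 = 61/34 ≈ 1.794 bits/symbol.

1.794 bits/symbol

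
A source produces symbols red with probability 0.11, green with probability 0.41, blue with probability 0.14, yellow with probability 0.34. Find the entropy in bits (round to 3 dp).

1.804 bits

H = −Σ pᵢ log₂ pᵢ.
−0.11·log₂(0.11) = 0.3503
−0.41·log₂(0.41) = 0.5274
−0.14·log₂(0.14) = 0.3971
−0.34·log₂(0.34) = 0.5292
Sum ≈ 1.8040 → 1.804 bits.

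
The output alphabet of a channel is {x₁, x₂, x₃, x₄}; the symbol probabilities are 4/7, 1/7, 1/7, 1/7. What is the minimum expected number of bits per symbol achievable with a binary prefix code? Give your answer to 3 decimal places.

Repeatedly combine the two least-probable nodes; the expected code length is the sum of the merged weights.
merge 1/7 + 1/7 → 2/7
merge 1/7 + 2/7 → 3/7
merge 3/7 + 4/7 → 1
L = 2/7 + 3/7 + 1 = 12/7 ≈ 1.714 bits/symbol.

1.714 bits/symbol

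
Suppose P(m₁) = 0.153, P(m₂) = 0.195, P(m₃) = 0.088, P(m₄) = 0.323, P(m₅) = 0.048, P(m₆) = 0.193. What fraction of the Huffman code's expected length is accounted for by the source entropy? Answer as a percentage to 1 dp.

98.1%

Entropy H = −Σ p log₂ p ≈ 2.3778 bits.
Huffman merges: 6/125+11/125→17/125; 17/125+153/1000→289/1000; 193/1000+39/200→97/250; 289/1000+323/1000→153/250; 97/250+153/250→1. L = 97/40 ≈ 2.4250.
Efficiency = H/L = 2.3778/2.4250 = 98.1%.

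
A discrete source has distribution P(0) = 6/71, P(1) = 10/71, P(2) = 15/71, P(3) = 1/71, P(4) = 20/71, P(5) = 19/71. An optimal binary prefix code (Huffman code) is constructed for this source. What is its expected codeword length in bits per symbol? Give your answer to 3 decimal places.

Repeatedly combine the two least-probable nodes; the expected code length is the sum of the merged weights.
merge 1/71 + 6/71 → 7/71
merge 7/71 + 10/71 → 17/71
merge 15/71 + 17/71 → 32/71
merge 19/71 + 20/71 → 39/71
merge 32/71 + 39/71 → 1
L = 7/71 + 17/71 + 32/71 + 39/71 + 1 = 166/71 ≈ 2.338 bits/symbol.

2.338 bits/symbol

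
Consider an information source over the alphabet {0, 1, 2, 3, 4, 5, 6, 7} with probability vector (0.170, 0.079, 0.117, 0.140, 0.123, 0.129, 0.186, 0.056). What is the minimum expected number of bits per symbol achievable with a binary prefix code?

2.949 bits/symbol

Repeatedly combine the two least-probable nodes; the expected code length is the sum of the merged weights.
merge 7/125 + 79/1000 → 27/200
merge 117/1000 + 123/1000 → 6/25
merge 129/1000 + 27/200 → 33/125
merge 7/50 + 17/100 → 31/100
merge 93/500 + 6/25 → 213/500
merge 33/125 + 31/100 → 287/500
merge 213/500 + 287/500 → 1
L = 27/200 + 6/25 + 33/125 + 31/100 + 213/500 + 287/500 + 1 = 2949/1000 = 2.949 bits/symbol.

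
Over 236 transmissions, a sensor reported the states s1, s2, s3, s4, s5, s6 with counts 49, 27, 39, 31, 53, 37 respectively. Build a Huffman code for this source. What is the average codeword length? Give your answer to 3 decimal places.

2.568 bits/symbol

Probabilities are the counts divided by 236.
Repeatedly combine the two least-probable nodes; the expected code length is the sum of the merged weights.
merge 27/236 + 31/236 → 29/118
merge 37/236 + 39/236 → 19/59
merge 49/236 + 53/236 → 51/118
merge 29/118 + 19/59 → 67/118
merge 51/118 + 67/118 → 1
L = 29/118 + 19/59 + 51/118 + 67/118 + 1 = 303/118 ≈ 2.568 bits/symbol.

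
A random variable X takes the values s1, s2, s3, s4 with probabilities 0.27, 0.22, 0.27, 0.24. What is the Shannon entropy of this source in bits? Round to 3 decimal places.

H = −Σ pᵢ log₂ pᵢ.
−0.27·log₂(0.27) = 0.5100
−0.22·log₂(0.22) = 0.4806
−0.27·log₂(0.27) = 0.5100
−0.24·log₂(0.24) = 0.4941
Sum ≈ 1.9948 → 1.995 bits.

1.995 bits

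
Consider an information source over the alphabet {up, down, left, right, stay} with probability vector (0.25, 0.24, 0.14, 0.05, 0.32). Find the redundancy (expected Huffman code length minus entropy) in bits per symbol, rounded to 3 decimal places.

Entropy H = −Σ p log₂ p ≈ 2.1334 bits.
Huffman merges: 1/20+7/50→19/100; 19/100+6/25→43/100; 1/4+8/25→57/100; 43/100+57/100→1. L = 219/100 ≈ 2.1900.
L − H = 2.1900 − 2.1334 = 0.057 bits.

0.057 bits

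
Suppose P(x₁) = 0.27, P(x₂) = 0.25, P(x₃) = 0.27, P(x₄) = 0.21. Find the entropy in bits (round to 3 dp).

1.993 bits

H = −Σ pᵢ log₂ pᵢ.
−0.27·log₂(0.27) = 0.5100
−0.25·log₂(0.25) = 0.5000
−0.27·log₂(0.27) = 0.5100
−0.21·log₂(0.21) = 0.4728
Sum ≈ 1.9929 → 1.993 bits.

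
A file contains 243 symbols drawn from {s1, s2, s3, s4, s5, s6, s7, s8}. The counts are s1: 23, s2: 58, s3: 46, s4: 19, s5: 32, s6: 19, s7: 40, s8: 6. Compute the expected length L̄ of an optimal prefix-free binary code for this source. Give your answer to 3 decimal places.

Probabilities are the counts divided by 243.
Repeatedly combine the two least-probable nodes; the expected code length is the sum of the merged weights.
merge 2/81 + 19/243 → 25/243
merge 19/243 + 23/243 → 14/81
merge 25/243 + 32/243 → 19/81
merge 40/243 + 14/81 → 82/243
merge 46/243 + 19/81 → 103/243
merge 58/243 + 82/243 → 140/243
merge 103/243 + 140/243 → 1
L = 25/243 + 14/81 + 19/81 + 82/243 + 103/243 + 140/243 + 1 = 692/243 ≈ 2.848 bits/symbol.

2.848 bits/symbol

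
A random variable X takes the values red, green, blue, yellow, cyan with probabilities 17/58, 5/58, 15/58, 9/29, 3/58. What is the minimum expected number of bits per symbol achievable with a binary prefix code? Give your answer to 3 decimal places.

Repeatedly combine the two least-probable nodes; the expected code length is the sum of the merged weights.
merge 3/58 + 5/58 → 4/29
merge 4/29 + 15/58 → 23/58
merge 17/58 + 9/29 → 35/58
merge 23/58 + 35/58 → 1
L = 4/29 + 23/58 + 35/58 + 1 = 62/29 ≈ 2.138 bits/symbol.

2.138 bits/symbol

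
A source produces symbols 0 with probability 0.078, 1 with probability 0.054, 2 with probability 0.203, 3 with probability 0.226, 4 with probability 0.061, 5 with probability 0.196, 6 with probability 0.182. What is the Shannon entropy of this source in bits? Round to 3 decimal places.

2.621 bits

H = −Σ pᵢ log₂ pᵢ.
−0.078·log₂(0.078) = 0.2871
−0.054·log₂(0.054) = 0.2274
−0.203·log₂(0.203) = 0.4670
−0.226·log₂(0.226) = 0.4849
−0.061·log₂(0.061) = 0.2461
−0.196·log₂(0.196) = 0.4608
−0.182·log₂(0.182) = 0.4474
Sum ≈ 2.6207 → 2.621 bits.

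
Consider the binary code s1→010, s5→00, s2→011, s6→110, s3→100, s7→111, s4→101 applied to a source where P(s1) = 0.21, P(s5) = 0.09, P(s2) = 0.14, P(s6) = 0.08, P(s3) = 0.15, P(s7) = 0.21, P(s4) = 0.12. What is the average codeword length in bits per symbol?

L̄ = Σ pᵢ·ℓᵢ = 0.21·3 + 0.09·2 + 0.14·3 + 0.08·3 + 0.15·3 + 0.21·3 + 0.12·3 = 2.91 bits/symbol.

2.91 bits/symbol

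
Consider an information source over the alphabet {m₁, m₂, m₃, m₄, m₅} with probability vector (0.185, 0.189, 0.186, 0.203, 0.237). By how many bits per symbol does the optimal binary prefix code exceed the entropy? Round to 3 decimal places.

0.056 bits

Entropy H = −Σ p log₂ p ≈ 2.3152 bits.
Huffman merges: 37/200+93/500→371/1000; 189/1000+203/1000→49/125; 237/1000+371/1000→76/125; 49/125+76/125→1. L = 2371/1000 ≈ 2.3710.
L − H = 2.3710 − 2.3152 = 0.056 bits.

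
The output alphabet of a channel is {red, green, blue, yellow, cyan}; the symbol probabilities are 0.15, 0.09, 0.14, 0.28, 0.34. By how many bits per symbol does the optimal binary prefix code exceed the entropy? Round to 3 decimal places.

Entropy H = −Σ p log₂ p ≈ 2.1637 bits.
Huffman merges: 9/100+7/50→23/100; 3/20+23/100→19/50; 7/25+17/50→31/50; 19/50+31/50→1. L = 223/100 ≈ 2.2300.
L − H = 2.2300 − 2.1637 = 0.066 bits.

0.066 bits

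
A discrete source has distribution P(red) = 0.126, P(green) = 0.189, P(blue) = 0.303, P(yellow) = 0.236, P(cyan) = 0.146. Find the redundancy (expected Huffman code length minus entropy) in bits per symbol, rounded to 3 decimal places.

Entropy H = −Σ p log₂ p ≈ 2.2497 bits.
Huffman merges: 63/500+73/500→34/125; 189/1000+59/250→17/40; 34/125+303/1000→23/40; 17/40+23/40→1. L = 284/125 ≈ 2.2720.
L − H = 2.2720 − 2.2497 = 0.022 bits.

0.022 bits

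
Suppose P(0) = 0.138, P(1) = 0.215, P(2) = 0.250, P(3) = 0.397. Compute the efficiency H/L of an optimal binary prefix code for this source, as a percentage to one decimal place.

97.1%

Entropy H = −Σ p log₂ p ≈ 1.9002 bits.
Huffman merges: 69/500+43/200→353/1000; 1/4+353/1000→603/1000; 397/1000+603/1000→1. L = 489/250 ≈ 1.9560.
Efficiency = H/L = 1.9002/1.9560 = 97.1%.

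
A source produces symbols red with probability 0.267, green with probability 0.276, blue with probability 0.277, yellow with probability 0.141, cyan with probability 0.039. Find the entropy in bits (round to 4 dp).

H = −Σ pᵢ log₂ pᵢ.
−0.267·log₂(0.267) = 0.5087
−0.276·log₂(0.276) = 0.5126
−0.277·log₂(0.277) = 0.5130
−0.141·log₂(0.141) = 0.3985
−0.039·log₂(0.039) = 0.1825
Sum ≈ 2.1153 → 2.1153 bits.

2.1153 bits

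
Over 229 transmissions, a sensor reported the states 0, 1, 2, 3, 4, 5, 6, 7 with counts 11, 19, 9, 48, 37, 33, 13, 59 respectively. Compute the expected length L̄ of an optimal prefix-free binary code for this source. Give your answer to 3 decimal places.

2.760 bits/symbol

Probabilities are the counts divided by 229.
Repeatedly combine the two least-probable nodes; the expected code length is the sum of the merged weights.
merge 9/229 + 11/229 → 20/229
merge 13/229 + 19/229 → 32/229
merge 20/229 + 32/229 → 52/229
merge 33/229 + 37/229 → 70/229
merge 48/229 + 52/229 → 100/229
merge 59/229 + 70/229 → 129/229
merge 100/229 + 129/229 → 1
L = 20/229 + 32/229 + 52/229 + 70/229 + 100/229 + 129/229 + 1 = 632/229 ≈ 2.760 bits/symbol.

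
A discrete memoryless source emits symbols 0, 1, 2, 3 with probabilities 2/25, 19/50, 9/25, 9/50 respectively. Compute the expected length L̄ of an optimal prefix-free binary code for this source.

Repeatedly combine the two least-probable nodes; the expected code length is the sum of the merged weights.
merge 2/25 + 9/50 → 13/50
merge 13/50 + 9/25 → 31/50
merge 19/50 + 31/50 → 1
L = 13/50 + 31/50 + 1 = 47/25 = 1.88 bits/symbol.

1.88 bits/symbol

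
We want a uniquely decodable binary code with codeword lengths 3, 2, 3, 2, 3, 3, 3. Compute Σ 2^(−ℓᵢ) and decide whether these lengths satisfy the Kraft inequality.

1.125; no

With common denominator 2^3 = 8: Σ 2^(−ℓᵢ) = 1/8 + 2/8 + 1/8 + 2/8 + 1/8 + 1/8 + 1/8 = 9/8 = 1.125.
Kraft's inequality requires Σ ≤ 1; here Σ = 1.125 > 1, so no such prefix code exists.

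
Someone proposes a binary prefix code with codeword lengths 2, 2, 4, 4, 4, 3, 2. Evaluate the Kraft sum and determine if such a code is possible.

1.0625; no

With common denominator 2^4 = 16: Σ 2^(−ℓᵢ) = 4/16 + 4/16 + 1/16 + 1/16 + 1/16 + 2/16 + 4/16 = 17/16 = 1.0625.
Kraft's inequality requires Σ ≤ 1; here Σ = 1.0625 > 1, so no such prefix code exists.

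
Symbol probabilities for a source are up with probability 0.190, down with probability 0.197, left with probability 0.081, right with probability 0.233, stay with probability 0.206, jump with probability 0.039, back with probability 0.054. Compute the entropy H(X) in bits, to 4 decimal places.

H = −Σ pᵢ log₂ pᵢ.
−0.190·log₂(0.190) = 0.4552
−0.197·log₂(0.197) = 0.4617
−0.081·log₂(0.081) = 0.2937
−0.233·log₂(0.233) = 0.4897
−0.206·log₂(0.206) = 0.4695
−0.039·log₂(0.039) = 0.1825
−0.054·log₂(0.054) = 0.2274
Sum ≈ 2.5798 → 2.5798 bits.

2.5798 bits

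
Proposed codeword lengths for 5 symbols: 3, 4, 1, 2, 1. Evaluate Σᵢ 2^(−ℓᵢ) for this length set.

With common denominator 2^4 = 16: Σ 2^(−ℓᵢ) = 2/16 + 1/16 + 8/16 + 4/16 + 8/16 = 23/16 = 1.4375.

1.4375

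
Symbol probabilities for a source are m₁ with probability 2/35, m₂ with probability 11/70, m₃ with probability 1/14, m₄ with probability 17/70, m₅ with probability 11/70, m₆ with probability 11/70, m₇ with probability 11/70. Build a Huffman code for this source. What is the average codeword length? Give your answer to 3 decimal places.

2.729 bits/symbol

Repeatedly combine the two least-probable nodes; the expected code length is the sum of the merged weights.
merge 2/35 + 1/14 → 9/70
merge 9/70 + 11/70 → 2/7
merge 11/70 + 11/70 → 11/35
merge 11/70 + 17/70 → 2/5
merge 2/7 + 11/35 → 3/5
merge 2/5 + 3/5 → 1
L = 9/70 + 2/7 + 11/35 + 2/5 + 3/5 + 1 = 191/70 ≈ 2.729 bits/symbol.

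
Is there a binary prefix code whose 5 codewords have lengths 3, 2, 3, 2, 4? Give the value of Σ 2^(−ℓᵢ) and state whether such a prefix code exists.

0.8125; yes

With common denominator 2^4 = 16: Σ 2^(−ℓᵢ) = 2/16 + 4/16 + 2/16 + 4/16 + 1/16 = 13/16 = 0.8125.
Kraft's inequality requires Σ ≤ 1; here Σ = 0.8125 ≤ 1, so such a prefix code exists.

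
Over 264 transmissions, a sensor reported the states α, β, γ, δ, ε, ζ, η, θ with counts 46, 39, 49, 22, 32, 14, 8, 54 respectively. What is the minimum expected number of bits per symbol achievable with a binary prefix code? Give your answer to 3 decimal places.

2.860 bits/symbol

Probabilities are the counts divided by 264.
Repeatedly combine the two least-probable nodes; the expected code length is the sum of the merged weights.
merge 1/33 + 7/132 → 1/12
merge 1/12 + 1/12 → 1/6
merge 4/33 + 13/88 → 71/264
merge 1/6 + 23/132 → 15/44
merge 49/264 + 9/44 → 103/264
merge 71/264 + 15/44 → 161/264
merge 103/264 + 161/264 → 1
L = 1/12 + 1/6 + 71/264 + 15/44 + 103/264 + 161/264 + 1 = 755/264 ≈ 2.860 bits/symbol.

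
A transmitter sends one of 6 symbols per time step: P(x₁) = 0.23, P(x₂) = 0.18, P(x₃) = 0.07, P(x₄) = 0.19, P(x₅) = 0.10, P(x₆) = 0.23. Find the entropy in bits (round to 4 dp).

H = −Σ pᵢ log₂ pᵢ.
−0.23·log₂(0.23) = 0.4877
−0.18·log₂(0.18) = 0.4453
−0.07·log₂(0.07) = 0.2686
−0.19·log₂(0.19) = 0.4552
−0.10·log₂(0.10) = 0.3322
−0.23·log₂(0.23) = 0.4877
Sum ≈ 2.4766 → 2.4766 bits.

2.4766 bits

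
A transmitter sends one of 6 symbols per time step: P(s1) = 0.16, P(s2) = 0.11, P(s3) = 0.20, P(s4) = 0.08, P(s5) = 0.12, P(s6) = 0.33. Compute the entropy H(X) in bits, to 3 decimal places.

H = −Σ pᵢ log₂ pᵢ.
−0.16·log₂(0.16) = 0.4230
−0.11·log₂(0.11) = 0.3503
−0.20·log₂(0.20) = 0.4644
−0.08·log₂(0.08) = 0.2915
−0.12·log₂(0.12) = 0.3671
−0.33·log₂(0.33) = 0.5278
Sum ≈ 2.4241 → 2.424 bits.

2.424 bits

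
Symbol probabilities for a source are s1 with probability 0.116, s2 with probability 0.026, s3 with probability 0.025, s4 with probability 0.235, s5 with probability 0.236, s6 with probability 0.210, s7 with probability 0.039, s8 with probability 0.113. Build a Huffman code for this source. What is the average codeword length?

Repeatedly combine the two least-probable nodes; the expected code length is the sum of the merged weights.
merge 1/40 + 13/500 → 51/1000
merge 39/1000 + 51/1000 → 9/100
merge 9/100 + 113/1000 → 203/1000
merge 29/250 + 203/1000 → 319/1000
merge 21/100 + 47/200 → 89/200
merge 59/250 + 319/1000 → 111/200
merge 89/200 + 111/200 → 1
L = 51/1000 + 9/100 + 203/1000 + 319/1000 + 89/200 + 111/200 + 1 = 2663/1000 = 2.663 bits/symbol.

2.663 bits/symbol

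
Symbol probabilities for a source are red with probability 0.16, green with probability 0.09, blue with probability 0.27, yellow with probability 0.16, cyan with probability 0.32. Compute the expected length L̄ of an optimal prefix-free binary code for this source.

2.25 bits/symbol

Repeatedly combine the two least-probable nodes; the expected code length is the sum of the merged weights.
merge 9/100 + 4/25 → 1/4
merge 4/25 + 1/4 → 41/100
merge 27/100 + 8/25 → 59/100
merge 41/100 + 59/100 → 1
L = 1/4 + 41/100 + 59/100 + 1 = 9/4 = 2.25 bits/symbol.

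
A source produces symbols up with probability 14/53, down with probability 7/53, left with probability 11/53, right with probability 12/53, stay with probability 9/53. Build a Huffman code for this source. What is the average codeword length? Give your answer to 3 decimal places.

2.302 bits/symbol

Repeatedly combine the two least-probable nodes; the expected code length is the sum of the merged weights.
merge 7/53 + 9/53 → 16/53
merge 11/53 + 12/53 → 23/53
merge 14/53 + 16/53 → 30/53
merge 23/53 + 30/53 → 1
L = 16/53 + 23/53 + 30/53 + 1 = 122/53 ≈ 2.302 bits/symbol.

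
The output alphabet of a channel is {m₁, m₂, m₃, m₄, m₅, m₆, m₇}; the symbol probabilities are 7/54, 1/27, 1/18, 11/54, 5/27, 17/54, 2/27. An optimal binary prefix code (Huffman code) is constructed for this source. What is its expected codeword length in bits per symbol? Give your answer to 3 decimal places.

2.556 bits/symbol

Repeatedly combine the two least-probable nodes; the expected code length is the sum of the merged weights.
merge 1/27 + 1/18 → 5/54
merge 2/27 + 5/54 → 1/6
merge 7/54 + 1/6 → 8/27
merge 5/27 + 11/54 → 7/18
merge 8/27 + 17/54 → 11/18
merge 7/18 + 11/18 → 1
L = 5/54 + 1/6 + 8/27 + 7/18 + 11/18 + 1 = 23/9 ≈ 2.556 bits/symbol.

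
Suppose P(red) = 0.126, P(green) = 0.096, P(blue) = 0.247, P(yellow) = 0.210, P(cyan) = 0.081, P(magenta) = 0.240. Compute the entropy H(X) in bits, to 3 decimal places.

2.460 bits

H = −Σ pᵢ log₂ pᵢ.
−0.126·log₂(0.126) = 0.3766
−0.096·log₂(0.096) = 0.3246
−0.247·log₂(0.247) = 0.4983
−0.210·log₂(0.210) = 0.4728
−0.081·log₂(0.081) = 0.2937
−0.240·log₂(0.240) = 0.4941
Sum ≈ 2.4601 → 2.460 bits.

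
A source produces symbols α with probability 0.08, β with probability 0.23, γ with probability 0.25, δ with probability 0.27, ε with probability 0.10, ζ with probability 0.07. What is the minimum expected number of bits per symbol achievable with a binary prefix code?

Repeatedly combine the two least-probable nodes; the expected code length is the sum of the merged weights.
merge 7/100 + 2/25 → 3/20
merge 1/10 + 3/20 → 1/4
merge 23/100 + 1/4 → 12/25
merge 1/4 + 27/100 → 13/25
merge 12/25 + 13/25 → 1
L = 3/20 + 1/4 + 12/25 + 13/25 + 1 = 12/5 = 2.4 bits/symbol.

2.4 bits/symbol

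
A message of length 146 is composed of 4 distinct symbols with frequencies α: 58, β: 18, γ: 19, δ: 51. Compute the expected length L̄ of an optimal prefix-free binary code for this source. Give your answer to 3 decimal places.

Probabilities are the counts divided by 146.
Repeatedly combine the two least-probable nodes; the expected code length is the sum of the merged weights.
merge 9/73 + 19/146 → 37/146
merge 37/146 + 51/146 → 44/73
merge 29/73 + 44/73 → 1
L = 37/146 + 44/73 + 1 = 271/146 ≈ 1.856 bits/symbol.

1.856 bits/symbol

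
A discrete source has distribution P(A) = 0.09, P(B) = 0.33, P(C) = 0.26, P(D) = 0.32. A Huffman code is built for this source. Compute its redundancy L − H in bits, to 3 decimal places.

Entropy H = −Σ p log₂ p ≈ 1.8718 bits.
Huffman merges: 9/100+13/50→7/20; 8/25+33/100→13/20; 7/20+13/20→1. L = 2 ≈ 2.0000.
L − H = 2.0000 − 1.8718 = 0.128 bits.

0.128 bits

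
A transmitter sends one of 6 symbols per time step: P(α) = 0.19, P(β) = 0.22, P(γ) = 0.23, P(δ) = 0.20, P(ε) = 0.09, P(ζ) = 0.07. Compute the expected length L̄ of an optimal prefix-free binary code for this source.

Repeatedly combine the two least-probable nodes; the expected code length is the sum of the merged weights.
merge 7/100 + 9/100 → 4/25
merge 4/25 + 19/100 → 7/20
merge 1/5 + 11/50 → 21/50
merge 23/100 + 7/20 → 29/50
merge 21/50 + 29/50 → 1
L = 4/25 + 7/20 + 21/50 + 29/50 + 1 = 251/100 = 2.51 bits/symbol.

2.51 bits/symbol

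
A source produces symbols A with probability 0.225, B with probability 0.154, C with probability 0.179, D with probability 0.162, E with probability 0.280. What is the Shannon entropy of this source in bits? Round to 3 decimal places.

2.284 bits

H = −Σ pᵢ log₂ pᵢ.
−0.225·log₂(0.225) = 0.4842
−0.154·log₂(0.154) = 0.4156
−0.179·log₂(0.179) = 0.4443
−0.162·log₂(0.162) = 0.4254
−0.280·log₂(0.280) = 0.5142
Sum ≈ 2.2837 → 2.284 bits.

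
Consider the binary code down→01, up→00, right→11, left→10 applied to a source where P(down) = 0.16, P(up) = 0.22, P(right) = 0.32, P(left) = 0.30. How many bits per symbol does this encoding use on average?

L̄ = Σ pᵢ·ℓᵢ = 0.16·2 + 0.22·2 + 0.32·2 + 0.30·2 = 2 bits/symbol.

2 bits/symbol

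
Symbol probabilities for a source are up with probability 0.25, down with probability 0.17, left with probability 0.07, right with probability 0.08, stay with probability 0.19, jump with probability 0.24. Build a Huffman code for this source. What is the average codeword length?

2.47 bits/symbol

Repeatedly combine the two least-probable nodes; the expected code length is the sum of the merged weights.
merge 7/100 + 2/25 → 3/20
merge 3/20 + 17/100 → 8/25
merge 19/100 + 6/25 → 43/100
merge 1/4 + 8/25 → 57/100
merge 43/100 + 57/100 → 1
L = 3/20 + 8/25 + 43/100 + 57/100 + 1 = 247/100 = 2.47 bits/symbol.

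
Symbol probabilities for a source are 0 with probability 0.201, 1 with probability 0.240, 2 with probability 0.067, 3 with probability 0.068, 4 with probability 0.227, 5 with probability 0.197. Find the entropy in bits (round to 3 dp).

2.432 bits

H = −Σ pᵢ log₂ pᵢ.
−0.201·log₂(0.201) = 0.4653
−0.240·log₂(0.240) = 0.4941
−0.067·log₂(0.067) = 0.2613
−0.068·log₂(0.068) = 0.2637
−0.227·log₂(0.227) = 0.4856
−0.197·log₂(0.197) = 0.4617
Sum ≈ 2.4317 → 2.432 bits.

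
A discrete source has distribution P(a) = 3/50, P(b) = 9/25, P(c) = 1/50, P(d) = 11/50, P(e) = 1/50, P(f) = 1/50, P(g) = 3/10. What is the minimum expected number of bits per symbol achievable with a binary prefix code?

Repeatedly combine the two least-probable nodes; the expected code length is the sum of the merged weights.
merge 1/50 + 1/50 → 1/25
merge 1/50 + 1/25 → 3/50
merge 3/50 + 3/50 → 3/25
merge 3/25 + 11/50 → 17/50
merge 3/10 + 17/50 → 16/25
merge 9/25 + 16/25 → 1
L = 1/25 + 3/50 + 3/25 + 17/50 + 16/25 + 1 = 11/5 = 2.2 bits/symbol.

2.2 bits/symbol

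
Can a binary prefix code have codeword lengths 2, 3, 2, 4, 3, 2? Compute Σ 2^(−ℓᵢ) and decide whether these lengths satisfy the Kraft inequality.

With common denominator 2^4 = 16: Σ 2^(−ℓᵢ) = 4/16 + 2/16 + 4/16 + 1/16 + 2/16 + 4/16 = 17/16 = 1.0625.
Kraft's inequality requires Σ ≤ 1; here Σ = 1.0625 > 1, so no such prefix code exists.

1.0625; no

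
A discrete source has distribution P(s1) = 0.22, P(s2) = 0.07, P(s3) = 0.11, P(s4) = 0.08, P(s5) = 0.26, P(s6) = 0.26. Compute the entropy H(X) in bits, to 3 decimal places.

2.402 bits

H = −Σ pᵢ log₂ pᵢ.
−0.22·log₂(0.22) = 0.4806
−0.07·log₂(0.07) = 0.2686
−0.11·log₂(0.11) = 0.3503
−0.08·log₂(0.08) = 0.2915
−0.26·log₂(0.26) = 0.5053
−0.26·log₂(0.26) = 0.5053
Sum ≈ 2.4015 → 2.402 bits.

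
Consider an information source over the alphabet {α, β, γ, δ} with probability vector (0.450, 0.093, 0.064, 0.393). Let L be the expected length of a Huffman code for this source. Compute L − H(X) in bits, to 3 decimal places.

Entropy H = −Σ p log₂ p ≈ 1.6204 bits.
Huffman merges: 8/125+93/1000→157/1000; 157/1000+393/1000→11/20; 9/20+11/20→1. L = 1707/1000 ≈ 1.7070.
L − H = 1.7070 − 1.6204 = 0.087 bits.

0.087 bits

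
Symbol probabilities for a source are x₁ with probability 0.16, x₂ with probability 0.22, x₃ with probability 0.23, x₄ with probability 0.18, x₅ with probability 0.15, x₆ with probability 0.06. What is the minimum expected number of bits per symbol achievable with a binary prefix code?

Repeatedly combine the two least-probable nodes; the expected code length is the sum of the merged weights.
merge 3/50 + 3/20 → 21/100
merge 4/25 + 9/50 → 17/50
merge 21/100 + 11/50 → 43/100
merge 23/100 + 17/50 → 57/100
merge 43/100 + 57/100 → 1
L = 21/100 + 17/50 + 43/100 + 57/100 + 1 = 51/20 = 2.55 bits/symbol.

2.55 bits/symbol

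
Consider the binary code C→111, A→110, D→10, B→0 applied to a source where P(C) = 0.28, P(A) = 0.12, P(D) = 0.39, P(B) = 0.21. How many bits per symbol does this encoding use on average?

2.19 bits/symbol

L̄ = Σ pᵢ·ℓᵢ = 0.28·3 + 0.12·3 + 0.39·2 + 0.21·1 = 2.19 bits/symbol.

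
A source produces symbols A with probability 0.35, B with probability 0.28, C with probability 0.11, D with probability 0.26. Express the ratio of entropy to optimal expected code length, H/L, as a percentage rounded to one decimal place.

Entropy H = −Σ p log₂ p ≈ 1.8999 bits.
Huffman merges: 11/100+13/50→37/100; 7/25+7/20→63/100; 37/100+63/100→1. L = 2 ≈ 2.0000.
Efficiency = H/L = 1.8999/2.0000 = 95.0%.

95.0%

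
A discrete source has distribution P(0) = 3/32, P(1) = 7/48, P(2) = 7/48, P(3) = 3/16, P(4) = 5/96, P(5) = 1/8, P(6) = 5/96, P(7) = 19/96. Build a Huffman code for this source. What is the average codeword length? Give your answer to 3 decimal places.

2.906 bits/symbol

Repeatedly combine the two least-probable nodes; the expected code length is the sum of the merged weights.
merge 5/96 + 5/96 → 5/48
merge 3/32 + 5/48 → 19/96
merge 1/8 + 7/48 → 13/48
merge 7/48 + 3/16 → 1/3
merge 19/96 + 19/96 → 19/48
merge 13/48 + 1/3 → 29/48
merge 19/48 + 29/48 → 1
L = 5/48 + 19/96 + 13/48 + 1/3 + 19/48 + 29/48 + 1 = 93/32 ≈ 2.906 bits/symbol.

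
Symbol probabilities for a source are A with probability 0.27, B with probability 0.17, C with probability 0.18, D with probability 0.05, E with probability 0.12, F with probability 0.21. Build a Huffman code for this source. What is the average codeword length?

Repeatedly combine the two least-probable nodes; the expected code length is the sum of the merged weights.
merge 1/20 + 3/25 → 17/100
merge 17/100 + 17/100 → 17/50
merge 9/50 + 21/100 → 39/100
merge 27/100 + 17/50 → 61/100
merge 39/100 + 61/100 → 1
L = 17/100 + 17/50 + 39/100 + 61/100 + 1 = 251/100 = 2.51 bits/symbol.

2.51 bits/symbol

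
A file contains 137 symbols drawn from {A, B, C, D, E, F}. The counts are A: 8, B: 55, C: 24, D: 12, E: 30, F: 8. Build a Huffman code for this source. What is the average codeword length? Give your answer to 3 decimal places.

Probabilities are the counts divided by 137.
Repeatedly combine the two least-probable nodes; the expected code length is the sum of the merged weights.
merge 8/137 + 8/137 → 16/137
merge 12/137 + 16/137 → 28/137
merge 24/137 + 28/137 → 52/137
merge 30/137 + 52/137 → 82/137
merge 55/137 + 82/137 → 1
L = 16/137 + 28/137 + 52/137 + 82/137 + 1 = 315/137 ≈ 2.299 bits/symbol.

2.299 bits/symbol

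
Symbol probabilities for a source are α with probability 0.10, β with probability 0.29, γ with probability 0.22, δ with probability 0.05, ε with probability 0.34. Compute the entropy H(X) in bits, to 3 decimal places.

H = −Σ pᵢ log₂ pᵢ.
−0.10·log₂(0.10) = 0.3322
−0.29·log₂(0.29) = 0.5179
−0.22·log₂(0.22) = 0.4806
−0.05·log₂(0.05) = 0.2161
−0.34·log₂(0.34) = 0.5292
Sum ≈ 2.0759 → 2.076 bits.

2.076 bits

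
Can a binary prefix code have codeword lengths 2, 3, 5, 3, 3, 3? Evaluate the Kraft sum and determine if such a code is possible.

With common denominator 2^5 = 32: Σ 2^(−ℓᵢ) = 8/32 + 4/32 + 1/32 + 4/32 + 4/32 + 4/32 = 25/32 = 0.78125.
Kraft's inequality requires Σ ≤ 1; here Σ = 0.78125 ≤ 1, so such a prefix code exists.

0.78125; yes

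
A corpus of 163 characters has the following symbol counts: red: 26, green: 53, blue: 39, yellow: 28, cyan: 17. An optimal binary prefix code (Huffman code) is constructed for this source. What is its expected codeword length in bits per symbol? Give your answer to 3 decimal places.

2.264 bits/symbol

Probabilities are the counts divided by 163.
Repeatedly combine the two least-probable nodes; the expected code length is the sum of the merged weights.
merge 17/163 + 26/163 → 43/163
merge 28/163 + 39/163 → 67/163
merge 43/163 + 53/163 → 96/163
merge 67/163 + 96/163 → 1
L = 43/163 + 67/163 + 96/163 + 1 = 369/163 ≈ 2.264 bits/symbol.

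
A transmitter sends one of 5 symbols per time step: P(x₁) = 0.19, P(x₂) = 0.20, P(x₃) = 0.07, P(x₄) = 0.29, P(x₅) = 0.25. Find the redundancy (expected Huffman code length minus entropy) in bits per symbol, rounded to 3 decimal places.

0.054 bits

Entropy H = −Σ p log₂ p ≈ 2.2061 bits.
Huffman merges: 7/100+19/100→13/50; 1/5+1/4→9/20; 13/50+29/100→11/20; 9/20+11/20→1. L = 113/50 ≈ 2.2600.
L − H = 2.2600 − 2.2061 = 0.054 bits.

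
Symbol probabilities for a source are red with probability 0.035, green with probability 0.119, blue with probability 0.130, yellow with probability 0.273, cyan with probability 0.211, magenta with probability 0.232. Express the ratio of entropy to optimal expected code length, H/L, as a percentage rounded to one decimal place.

98.1%

Entropy H = −Σ p log₂ p ≈ 2.3913 bits.
Huffman merges: 7/200+119/1000→77/500; 13/100+77/500→71/250; 211/1000+29/125→443/1000; 273/1000+71/250→557/1000; 443/1000+557/1000→1. L = 1219/500 ≈ 2.4380.
Efficiency = H/L = 2.3913/2.4380 = 98.1%.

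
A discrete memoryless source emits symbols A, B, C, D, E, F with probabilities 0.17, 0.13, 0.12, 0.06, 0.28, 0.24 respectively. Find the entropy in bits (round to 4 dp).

H = −Σ pᵢ log₂ pᵢ.
−0.17·log₂(0.17) = 0.4346
−0.13·log₂(0.13) = 0.3826
−0.12·log₂(0.12) = 0.3671
−0.06·log₂(0.06) = 0.2435
−0.28·log₂(0.28) = 0.5142
−0.24·log₂(0.24) = 0.4941
Sum ≈ 2.4362 → 2.4362 bits.

2.4362 bits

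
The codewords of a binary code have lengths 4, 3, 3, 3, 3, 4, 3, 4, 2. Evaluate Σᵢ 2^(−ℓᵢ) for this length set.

With common denominator 2^4 = 16: Σ 2^(−ℓᵢ) = 1/16 + 2/16 + 2/16 + 2/16 + 2/16 + 1/16 + 2/16 + 1/16 + 4/16 = 17/16 = 1.0625.

1.0625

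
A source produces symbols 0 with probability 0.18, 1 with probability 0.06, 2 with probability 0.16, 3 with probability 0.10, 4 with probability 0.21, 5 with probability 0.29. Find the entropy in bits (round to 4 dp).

H = −Σ pᵢ log₂ pᵢ.
−0.18·log₂(0.18) = 0.4453
−0.06·log₂(0.06) = 0.2435
−0.16·log₂(0.16) = 0.4230
−0.10·log₂(0.10) = 0.3322
−0.21·log₂(0.21) = 0.4728
−0.29·log₂(0.29) = 0.5179
Sum ≈ 2.4348 → 2.4348 bits.

2.4348 bits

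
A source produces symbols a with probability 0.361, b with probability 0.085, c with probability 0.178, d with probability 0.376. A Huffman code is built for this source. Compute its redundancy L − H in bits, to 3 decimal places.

Entropy H = −Σ p log₂ p ≈ 1.8068 bits.
Huffman merges: 17/200+89/500→263/1000; 263/1000+361/1000→78/125; 47/125+78/125→1. L = 1887/1000 ≈ 1.8870.
L − H = 1.8870 − 1.8068 = 0.080 bits.

0.080 bits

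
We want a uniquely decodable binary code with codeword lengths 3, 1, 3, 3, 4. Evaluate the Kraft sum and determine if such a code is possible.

0.9375; yes

With common denominator 2^4 = 16: Σ 2^(−ℓᵢ) = 2/16 + 8/16 + 2/16 + 2/16 + 1/16 = 15/16 = 0.9375.
Kraft's inequality requires Σ ≤ 1; here Σ = 0.9375 ≤ 1, so such a prefix code exists.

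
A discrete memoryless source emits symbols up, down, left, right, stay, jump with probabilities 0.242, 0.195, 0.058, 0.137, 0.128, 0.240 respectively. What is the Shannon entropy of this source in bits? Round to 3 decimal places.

H = −Σ pᵢ log₂ pᵢ.
−0.242·log₂(0.242) = 0.4954
−0.195·log₂(0.195) = 0.4599
−0.058·log₂(0.058) = 0.2383
−0.137·log₂(0.137) = 0.3929
−0.128·log₂(0.128) = 0.3796
−0.240·log₂(0.240) = 0.4941
Sum ≈ 2.4601 → 2.460 bits.

2.460 bits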